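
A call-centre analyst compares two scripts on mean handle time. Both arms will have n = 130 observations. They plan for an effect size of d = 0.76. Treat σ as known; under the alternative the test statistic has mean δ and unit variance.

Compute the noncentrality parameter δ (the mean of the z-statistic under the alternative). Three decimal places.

The noncentrality parameter scales effect size by the design's sample-size factor: δ = d·√(n/2) = 0.76 × √(130/2) = 6.1273

δ ≈ 6.127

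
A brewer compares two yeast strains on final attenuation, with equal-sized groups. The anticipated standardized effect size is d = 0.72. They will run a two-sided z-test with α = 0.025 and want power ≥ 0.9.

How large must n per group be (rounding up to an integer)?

Set Φ(δ − 2.241) = 0.9; then δ − 2.241 = Φ⁻¹(0.9) = 1.282, giving δ = 3.523.
(Ignoring the negligible lower-tail rejection probability gives the usual closed-form inversion.)
δ = d·√(n/2) ⇒ n = 2(δ/d)² = 2 × (3.523 / 0.72)² = 47.88.
Round up to the next whole unit.

n = 48 per group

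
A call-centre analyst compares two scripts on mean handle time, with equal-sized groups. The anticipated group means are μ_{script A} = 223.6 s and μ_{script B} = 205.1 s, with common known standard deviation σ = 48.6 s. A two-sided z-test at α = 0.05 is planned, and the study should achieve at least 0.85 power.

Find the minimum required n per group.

Standardized effect: d = |μ_{script A} − μ_{script B}| / σ = |223.6 − 205.1| / 48.6 = 0.3807
For power 0.85 need Φ(δ − z_{0.025}) = 0.85, so δ = z_{0.025} + z_{0.15} = 1.960 + 1.036 = 2.996.
(For δ > 0 the lower-tail rejection region contributes negligibly to power, so the one-term inversion is standard.)
δ = d·√(n/2) ⇒ n = 2(δ/d)² = 2 × (2.996 / 0.3807)² = 123.92.
Round up to the next whole unit.

n = 124 per group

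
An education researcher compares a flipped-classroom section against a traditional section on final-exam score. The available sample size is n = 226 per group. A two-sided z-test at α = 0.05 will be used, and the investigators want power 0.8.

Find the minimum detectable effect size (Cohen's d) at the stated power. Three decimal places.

d ≈ 0.264

Need Φ(δ − 1.960) = 0.8, so δ = 1.960 + 0.842 = 2.802.
(The second rejection-region term Φ(−δ − z_{α/2}) is negligible and dropped.)
δ = d·√(n/2) ⇒ d = δ/√(n/2) = 2.802/√(226/2) = 0.2636.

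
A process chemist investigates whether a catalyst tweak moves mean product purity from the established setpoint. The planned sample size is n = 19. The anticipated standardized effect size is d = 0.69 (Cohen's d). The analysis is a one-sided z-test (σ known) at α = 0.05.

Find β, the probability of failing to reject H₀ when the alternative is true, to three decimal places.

Noncentrality parameter: δ = d·√n = 0.69 × √19 = 3.0076
Critical value for a one-sided test at α = 0.05: z_α = 1.645.
Power = Φ(δ − 1.645) = Φ(1.363) = 0.9135.
Type II error: β = 1 − power = 1 − 0.9135 = 0.0865.

β ≈ 0.086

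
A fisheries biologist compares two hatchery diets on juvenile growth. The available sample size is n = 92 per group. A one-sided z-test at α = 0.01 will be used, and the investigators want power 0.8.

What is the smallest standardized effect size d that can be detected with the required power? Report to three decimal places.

Need Φ(δ − 2.326) = 0.8, so δ = 2.326 + 0.842 = 3.168.
δ = d·√(n/2) ⇒ d = δ/√(n/2) = 3.168/√(92/2) = 0.4671.

d ≈ 0.467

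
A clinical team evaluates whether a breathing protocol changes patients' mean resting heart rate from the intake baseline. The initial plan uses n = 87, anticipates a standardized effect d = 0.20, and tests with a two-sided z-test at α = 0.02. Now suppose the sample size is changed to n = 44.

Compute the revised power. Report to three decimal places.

Power ≈ 0.159

With n = 44: δ = d·√n = 0.20 × √44 = 1.3266. Critical value z_{0.01} = 2.326.
Revised power = Φ(δ − 2.326) + Φ(−δ − 2.326) = Φ(-1.000) + Φ(-3.653) = 0.1587 + 0.0001 = 0.1589.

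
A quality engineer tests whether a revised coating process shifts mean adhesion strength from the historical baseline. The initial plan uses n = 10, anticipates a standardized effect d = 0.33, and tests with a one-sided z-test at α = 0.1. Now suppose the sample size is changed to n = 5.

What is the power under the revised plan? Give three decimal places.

With n = 5: δ = d·√n = 0.33 × √5 = 0.7379. Critical value z_{0.1} = 1.282.
Revised power = P(Z > 1.282 − δ) = Φ(-0.544) = 0.2933.

Power ≈ 0.293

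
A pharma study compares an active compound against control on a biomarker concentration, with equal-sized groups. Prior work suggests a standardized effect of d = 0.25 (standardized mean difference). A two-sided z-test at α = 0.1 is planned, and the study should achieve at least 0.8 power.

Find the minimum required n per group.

For power 0.8 need Φ(δ − z_{0.05}) = 0.8, so δ = z_{0.05} + z_{0.20} = 1.645 + 0.842 = 2.486.
(The Φ(−δ − z_{α/2}) term is vanishingly small for δ > 0 and is dropped in the standard sample-size formula.)
δ = d·√(n/2) ⇒ n = 2(δ/d)² = 2 × (2.486 / 0.25)² = 197.84.
Rounding up, n = 198 per group.

n = 198 per group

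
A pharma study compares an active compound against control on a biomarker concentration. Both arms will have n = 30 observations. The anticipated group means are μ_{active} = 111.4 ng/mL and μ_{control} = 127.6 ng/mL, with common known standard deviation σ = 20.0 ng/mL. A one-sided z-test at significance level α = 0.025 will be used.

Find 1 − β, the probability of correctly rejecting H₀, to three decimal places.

Power ≈ 0.880

Standardized effect: d = |μ_{active} − μ_{control}| / σ = |111.4 − 127.6| / 20.0 = 0.8100
Noncentrality parameter: δ = d·√(n/2) = 0.8100 × √(30/2) = 3.1371
One-sided α = 0.025 → critical value z_{0.025} = 1.960.
Power = P(Z > 1.960 − δ) = Φ(1.177) = 0.8804.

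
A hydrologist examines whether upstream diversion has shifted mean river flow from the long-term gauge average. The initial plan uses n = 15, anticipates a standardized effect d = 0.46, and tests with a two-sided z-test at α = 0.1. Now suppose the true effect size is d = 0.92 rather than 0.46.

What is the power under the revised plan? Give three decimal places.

Power ≈ 0.972

With d = 0.92: δ = d·√n = 0.92 × √15 = 3.5631. Critical value z_{0.05} = 1.645.
Revised power = Φ(δ − 1.645) + Φ(−δ − 1.645) = Φ(1.918) + Φ(-5.208) = 0.9725 + 0.0000 = 0.9725.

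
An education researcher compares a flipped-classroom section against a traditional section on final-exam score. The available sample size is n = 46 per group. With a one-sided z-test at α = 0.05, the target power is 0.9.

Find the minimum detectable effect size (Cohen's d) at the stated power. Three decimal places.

Required noncentrality: δ = z_{0.05} + z_{0.10} = 1.645 + 1.282 = 2.926.
δ = d·√(n/2) ⇒ d = δ/√(n/2) = 2.926/√(46/2) = 0.6102.

d ≈ 0.610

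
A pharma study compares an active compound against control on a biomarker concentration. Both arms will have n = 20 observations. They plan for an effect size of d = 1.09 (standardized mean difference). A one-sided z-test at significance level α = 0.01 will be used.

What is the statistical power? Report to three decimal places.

Noncentrality parameter: δ = d·√(n/2) = 1.09 × √(20/2) = 3.4469
Critical value for a one-sided test at α = 0.01: z_α = 2.326.
Power = P(Z > 2.326 − δ) = Φ(1.121) = 0.8688.

Power ≈ 0.869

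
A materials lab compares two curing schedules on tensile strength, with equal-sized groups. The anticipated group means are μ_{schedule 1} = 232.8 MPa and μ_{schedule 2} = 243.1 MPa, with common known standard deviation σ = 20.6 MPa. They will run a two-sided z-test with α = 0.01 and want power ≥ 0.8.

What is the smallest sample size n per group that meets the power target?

Standardized effect: d = |μ_{schedule 1} − μ_{schedule 2}| / σ = |232.8 − 243.1| / 20.6 = 0.5000
For power 0.8 need Φ(δ − z_{0.005}) = 0.8, so δ = z_{0.005} + z_{0.20} = 2.576 + 0.842 = 3.417.
(For δ > 0 the lower-tail rejection region contributes negligibly to power, so the one-term inversion is standard.)
δ = d·√(n/2) ⇒ n = 2(δ/d)² = 2 × (3.417 / 0.5000)² = 93.43.
Round up to the next whole unit.

n = 94 per group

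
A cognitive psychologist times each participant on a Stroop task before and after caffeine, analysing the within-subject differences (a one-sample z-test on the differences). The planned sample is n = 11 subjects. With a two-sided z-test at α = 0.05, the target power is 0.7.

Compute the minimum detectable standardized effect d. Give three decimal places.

Need Φ(δ − 1.960) = 0.7, so δ = 1.960 + 0.524 = 2.484.
(The second rejection-region term Φ(−δ − z_{α/2}) is negligible and dropped.)
δ = d·√n ⇒ d = δ/√n = 2.484/√11 = 0.7491.

d ≈ 0.749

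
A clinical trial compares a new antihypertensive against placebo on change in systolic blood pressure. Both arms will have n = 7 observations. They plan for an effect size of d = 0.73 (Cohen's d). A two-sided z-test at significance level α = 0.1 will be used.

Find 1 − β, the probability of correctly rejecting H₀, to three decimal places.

Noncentrality parameter: δ = d·√(n/2) = 0.73 × √(7/2) = 1.3657
Critical value for a two-sided test at α = 0.1: z_{α/2} = 1.645.
Power = Φ(δ − 1.645) + Φ(−δ − 1.645) = Φ(-0.279) + Φ(-3.011) = 0.3901 + 0.0013 = 0.3914.

Power ≈ 0.391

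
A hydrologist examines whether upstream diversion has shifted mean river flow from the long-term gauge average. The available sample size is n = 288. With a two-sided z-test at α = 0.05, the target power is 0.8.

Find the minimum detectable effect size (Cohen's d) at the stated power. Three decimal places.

Need Φ(δ − 1.960) = 0.8, so δ = 1.960 + 0.842 = 2.802.
(The second rejection-region term Φ(−δ − z_{α/2}) is negligible and dropped.)
δ = d·√n ⇒ d = δ/√n = 2.802/√288 = 0.1651.

d ≈ 0.165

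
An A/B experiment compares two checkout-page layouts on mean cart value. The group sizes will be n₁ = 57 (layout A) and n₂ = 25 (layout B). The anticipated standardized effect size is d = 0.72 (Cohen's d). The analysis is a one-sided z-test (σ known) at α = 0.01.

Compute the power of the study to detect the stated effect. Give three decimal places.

Power ≈ 0.750

Noncentrality parameter: δ = d / √(1/n₁ + 1/n₂) = 0.72 / √(1/57 + 1/25) = 3.0015
Critical value for a one-sided test at α = 0.01: z_α = 2.326.
Power = P(Z > 2.326 − δ) = Φ(0.675) = 0.7502.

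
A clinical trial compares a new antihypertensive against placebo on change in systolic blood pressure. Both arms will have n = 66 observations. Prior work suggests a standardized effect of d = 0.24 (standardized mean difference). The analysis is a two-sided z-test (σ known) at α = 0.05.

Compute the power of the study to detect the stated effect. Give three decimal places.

Noncentrality parameter: δ = d·√(n/2) = 0.24 × √(66/2) = 1.3787
Two-sided α = 0.05 → critical value z_{0.025} = 1.960.
Power = Φ(δ − 1.960) + Φ(−δ − 1.960) = Φ(-0.581) + Φ(-3.339) = 0.2805 + 0.0004 = 0.2810.

Power ≈ 0.281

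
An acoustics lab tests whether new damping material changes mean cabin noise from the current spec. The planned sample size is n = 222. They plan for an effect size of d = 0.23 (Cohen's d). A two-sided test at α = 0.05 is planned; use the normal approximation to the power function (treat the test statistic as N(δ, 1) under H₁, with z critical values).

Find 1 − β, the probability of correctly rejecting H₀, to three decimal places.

Power ≈ 0.929

Noncentrality parameter: δ = d·√n = 0.23 × √222 = 3.4269
Two-sided α = 0.05 → critical value z_{0.025} = 1.960.
Power = Φ(δ − 1.960) + Φ(−δ − 1.960) = Φ(1.467) + Φ(-5.387) = 0.9288 + 0.0000 = 0.9288.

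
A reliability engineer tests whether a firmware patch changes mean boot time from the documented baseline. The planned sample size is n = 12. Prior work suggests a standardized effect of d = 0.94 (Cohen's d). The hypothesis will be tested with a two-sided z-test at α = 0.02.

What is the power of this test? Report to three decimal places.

Power ≈ 0.824

Noncentrality parameter: λ = d·√n = 0.94 × √12 = 3.2563
Critical value for a two-sided test at α = 0.02: z_{α/2} = 2.326.
Power = Φ(λ − 2.326) + Φ(−λ − 2.326) = Φ(0.930) + Φ(-5.583) = 0.8238 + 0.0000 = 0.8238.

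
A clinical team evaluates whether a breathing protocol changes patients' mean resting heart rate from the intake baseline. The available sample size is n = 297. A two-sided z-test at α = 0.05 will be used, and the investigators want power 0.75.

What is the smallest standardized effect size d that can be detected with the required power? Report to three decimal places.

d ≈ 0.153

Required noncentrality: δ = z_{0.025} + z_{0.25} = 1.960 + 0.674 = 2.634.
(Lower-tail contribution to power is negligible for δ > 0.)
δ = d·√n ⇒ d = δ/√n = 2.634/√297 = 0.1529.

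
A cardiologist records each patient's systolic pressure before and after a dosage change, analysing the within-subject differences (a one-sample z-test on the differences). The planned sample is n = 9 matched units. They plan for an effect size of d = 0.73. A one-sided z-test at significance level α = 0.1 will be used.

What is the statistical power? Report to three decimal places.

Noncentrality parameter: δ = d·√n = 0.73 × √9 = 2.1900
One-sided α = 0.1 → critical value z_{0.1} = 1.282.
Power = P(Z > 1.282 − δ) = Φ(0.908) = 0.8182.

Power ≈ 0.818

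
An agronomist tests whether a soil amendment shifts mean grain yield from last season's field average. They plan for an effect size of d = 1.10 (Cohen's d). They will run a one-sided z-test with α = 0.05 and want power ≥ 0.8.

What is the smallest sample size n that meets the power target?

For power 0.8 need Φ(δ − z_{0.05}) = 0.8, so δ = z_{0.05} + z_{0.20} = 1.645 + 0.842 = 2.486.
δ = d·√n ⇒ n = (δ/d)² = (2.486 / 1.10)² = 5.11.
Rounding up, n = 6.

n = 6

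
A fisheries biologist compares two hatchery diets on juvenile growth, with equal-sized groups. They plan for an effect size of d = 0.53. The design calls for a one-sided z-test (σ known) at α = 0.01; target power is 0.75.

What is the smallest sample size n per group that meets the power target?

n = 65 per group

Set Φ(δ − 2.326) = 0.75; then δ − 2.326 = Φ⁻¹(0.75) = 0.674, giving δ = 3.001.
δ = d·√(n/2) ⇒ n = 2(δ/d)² = 2 × (3.001 / 0.53)² = 64.12.
Rounding up, n = 65 per group.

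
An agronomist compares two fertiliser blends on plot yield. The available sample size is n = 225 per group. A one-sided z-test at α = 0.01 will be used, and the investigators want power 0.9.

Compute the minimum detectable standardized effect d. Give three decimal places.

d ≈ 0.340

Required noncentrality: δ = z_{0.01} + z_{0.10} = 2.326 + 1.282 = 3.608.
δ = d·√(n/2) ⇒ d = δ/√(n/2) = 3.608/√(225/2) = 0.3402.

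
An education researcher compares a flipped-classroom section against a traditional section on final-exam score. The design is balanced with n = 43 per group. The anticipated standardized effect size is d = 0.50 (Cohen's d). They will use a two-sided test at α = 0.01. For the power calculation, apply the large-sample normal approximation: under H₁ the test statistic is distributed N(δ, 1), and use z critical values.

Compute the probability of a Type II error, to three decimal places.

β ≈ 0.602

Noncentrality parameter: λ = d·√(n/2) = 0.50 × √(43/2) = 2.3184
Critical value for a two-sided test at α = 0.01: z_{α/2} = 2.576.
Power = Φ(λ − 2.576) + Φ(−λ − 2.576) = Φ(-0.257) + Φ(-4.894) = 0.3984 + 0.0000 = 0.3984.
Type II error: β = 1 − power = 1 − 0.3984 = 0.6016.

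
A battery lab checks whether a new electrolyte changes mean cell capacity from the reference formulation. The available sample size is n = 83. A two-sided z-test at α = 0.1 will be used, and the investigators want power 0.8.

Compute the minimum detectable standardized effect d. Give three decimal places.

d ≈ 0.273

Required noncentrality: δ = z_{0.05} + z_{0.20} = 1.645 + 0.842 = 2.486.
(The second rejection-region term Φ(−δ − z_{α/2}) is negligible and dropped.)
δ = d·√n ⇒ d = δ/√n = 2.486/√83 = 0.2729.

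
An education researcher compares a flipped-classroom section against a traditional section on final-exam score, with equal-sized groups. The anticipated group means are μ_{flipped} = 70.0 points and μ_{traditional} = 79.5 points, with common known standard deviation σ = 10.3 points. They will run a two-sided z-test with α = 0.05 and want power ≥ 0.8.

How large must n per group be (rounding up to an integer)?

n = 19 per group

Standardized effect: d = |μ_{flipped} − μ_{traditional}| / σ = |70.0 − 79.5| / 10.3 = 0.9223
For power 0.8 need Φ(δ − z_{0.025}) = 0.8, so δ = z_{0.025} + z_{0.20} = 1.960 + 0.842 = 2.802.
(For δ > 0 the lower-tail rejection region contributes negligibly to power, so the one-term inversion is standard.)
δ = d·√(n/2) ⇒ n = 2(δ/d)² = 2 × (2.802 / 0.9223)² = 18.45.
Round up to the next whole unit.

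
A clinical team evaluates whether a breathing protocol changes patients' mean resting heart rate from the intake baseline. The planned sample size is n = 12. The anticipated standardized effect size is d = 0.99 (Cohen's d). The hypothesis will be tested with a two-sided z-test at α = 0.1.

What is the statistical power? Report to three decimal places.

Power ≈ 0.963

Noncentrality parameter: λ = d·√n = 0.99 × √12 = 3.4295
Two-sided α = 0.1 → critical value z_{0.05} = 1.645.
Power = Φ(λ − 1.645) + Φ(−λ − 1.645) = Φ(1.785) + Φ(-5.074) = 0.9628 + 0.0000 = 0.9628.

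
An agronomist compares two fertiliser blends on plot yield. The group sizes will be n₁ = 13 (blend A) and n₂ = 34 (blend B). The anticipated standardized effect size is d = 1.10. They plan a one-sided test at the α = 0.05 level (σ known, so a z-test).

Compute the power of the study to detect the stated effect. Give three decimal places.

Power ≈ 0.958

Noncentrality parameter: δ = d / √(1/n₁ + 1/n₂) = 1.10 / √(1/13 + 1/34) = 3.3733
One-sided α = 0.05 → critical value z_{0.05} = 1.645.
Power = P(Z > 1.645 − δ) = Φ(1.728) = 0.9580.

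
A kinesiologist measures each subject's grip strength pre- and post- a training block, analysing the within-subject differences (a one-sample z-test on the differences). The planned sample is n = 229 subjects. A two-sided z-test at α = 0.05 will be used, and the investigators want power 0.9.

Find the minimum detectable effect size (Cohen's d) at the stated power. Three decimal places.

Required noncentrality: δ = z_{0.025} + z_{0.10} = 1.960 + 1.282 = 3.242.
(Lower-tail contribution to power is negligible for δ > 0.)
δ = d·√n ⇒ d = δ/√n = 3.242/√229 = 0.2142.

d ≈ 0.214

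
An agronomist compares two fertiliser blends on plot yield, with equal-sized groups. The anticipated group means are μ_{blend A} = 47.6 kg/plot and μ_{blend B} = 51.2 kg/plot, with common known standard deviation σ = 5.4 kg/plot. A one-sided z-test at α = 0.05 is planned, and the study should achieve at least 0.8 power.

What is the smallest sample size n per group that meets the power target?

n = 28 per group

Standardized effect: d = |μ_{blend A} − μ_{blend B}| / σ = |47.6 − 51.2| / 5.4 = 0.6667
Set Φ(δ − 1.645) = 0.8; then δ − 1.645 = Φ⁻¹(0.8) = 0.842, giving δ = 2.486.
δ = d·√(n/2) ⇒ n = 2(δ/d)² = 2 × (2.486 / 0.6667)² = 27.82.
Round up to the next whole unit.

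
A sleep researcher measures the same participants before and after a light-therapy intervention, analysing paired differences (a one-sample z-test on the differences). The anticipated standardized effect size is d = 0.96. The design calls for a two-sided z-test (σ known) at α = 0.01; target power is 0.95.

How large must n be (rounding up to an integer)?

n = 20

For power 0.95 need Φ(δ − z_{0.005}) = 0.95, so δ = z_{0.005} + z_{0.05} = 2.576 + 1.645 = 4.221.
(For δ > 0 the lower-tail rejection region contributes negligibly to power, so the one-term inversion is standard.)
δ = d·√n ⇒ n = (δ/d)² = (4.221 / 0.96)² = 19.33.
Round up to the next whole unit.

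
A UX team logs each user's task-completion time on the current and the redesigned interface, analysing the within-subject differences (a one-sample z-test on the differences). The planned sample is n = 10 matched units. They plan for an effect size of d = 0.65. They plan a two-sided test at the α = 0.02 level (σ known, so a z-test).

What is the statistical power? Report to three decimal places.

Power ≈ 0.393

Noncentrality parameter: δ = d·√n = 0.65 × √10 = 2.0555
Critical value for a two-sided test at α = 0.02: z_{α/2} = 2.326.
Power = Φ(δ − 2.326) + Φ(−δ − 2.326) = Φ(-0.271) + Φ(-4.382) = 0.3932 + 0.0000 = 0.3933.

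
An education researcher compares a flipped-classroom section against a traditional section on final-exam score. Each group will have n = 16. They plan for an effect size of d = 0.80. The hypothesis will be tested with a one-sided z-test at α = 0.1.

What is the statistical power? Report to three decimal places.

Noncentrality parameter: δ = d·√(n/2) = 0.80 × √(16/2) = 2.2627
Critical value for a one-sided test at α = 0.1: z_α = 1.282.
Power = P(Z > 1.282 − δ) = Φ(0.981) = 0.8368.

Power ≈ 0.837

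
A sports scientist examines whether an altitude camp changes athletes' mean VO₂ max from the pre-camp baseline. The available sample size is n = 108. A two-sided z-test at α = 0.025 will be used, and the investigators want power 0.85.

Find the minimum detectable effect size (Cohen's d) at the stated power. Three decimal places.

Required noncentrality: δ = z_{0.0125} + z_{0.15} = 2.241 + 1.036 = 3.278.
(The second rejection-region term Φ(−δ − z_{α/2}) is negligible and dropped.)
δ = d·√n ⇒ d = δ/√n = 3.278/√108 = 0.3154.

d ≈ 0.315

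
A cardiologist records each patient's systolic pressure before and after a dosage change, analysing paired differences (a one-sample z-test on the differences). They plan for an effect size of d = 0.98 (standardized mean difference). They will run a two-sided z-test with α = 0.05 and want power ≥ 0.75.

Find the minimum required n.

For power 0.75 need Φ(δ − z_{0.025}) = 0.75, so δ = z_{0.025} + z_{0.25} = 1.960 + 0.674 = 2.634.
(For δ > 0 the lower-tail rejection region contributes negligibly to power, so the one-term inversion is standard.)
δ = d·√n ⇒ n = (δ/d)² = (2.634 / 0.98)² = 7.23.
Round up to the next whole unit.

n = 8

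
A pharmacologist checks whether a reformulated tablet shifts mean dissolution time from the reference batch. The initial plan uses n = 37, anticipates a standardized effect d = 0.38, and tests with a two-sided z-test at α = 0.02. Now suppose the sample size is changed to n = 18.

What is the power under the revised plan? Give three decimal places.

With n = 18: δ = d·√n = 0.38 × √18 = 1.6122. Critical value z_{0.01} = 2.326.
Revised power = Φ(δ − 2.326) + Φ(−δ − 2.326) = Φ(-0.714) + Φ(-3.939) = 0.2376 + 0.0000 = 0.2376.

Power ≈ 0.238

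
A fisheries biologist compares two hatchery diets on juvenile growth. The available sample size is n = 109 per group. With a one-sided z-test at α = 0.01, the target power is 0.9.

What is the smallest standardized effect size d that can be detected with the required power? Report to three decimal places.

Need Φ(δ − 2.326) = 0.9, so δ = 2.326 + 1.282 = 3.608.
δ = d·√(n/2) ⇒ d = δ/√(n/2) = 3.608/√(109/2) = 0.4887.

d ≈ 0.489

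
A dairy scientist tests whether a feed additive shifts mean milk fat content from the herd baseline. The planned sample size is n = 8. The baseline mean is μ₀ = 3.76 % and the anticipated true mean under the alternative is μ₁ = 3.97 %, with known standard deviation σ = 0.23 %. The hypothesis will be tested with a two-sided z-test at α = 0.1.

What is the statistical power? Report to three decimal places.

Power ≈ 0.826

Standardized effect: d = |μ₁ − μ₀| / σ = |3.97 − 3.76| / 0.23 = 0.9130
Noncentrality parameter: δ = d·√n = 0.9130 × √8 = 2.5825
Two-sided α = 0.1 → critical value z_{0.05} = 1.645.
Power = Φ(δ − 1.645) + Φ(−δ − 1.645) = Φ(0.938) + Φ(-4.227) = 0.8258 + 0.0000 = 0.8258.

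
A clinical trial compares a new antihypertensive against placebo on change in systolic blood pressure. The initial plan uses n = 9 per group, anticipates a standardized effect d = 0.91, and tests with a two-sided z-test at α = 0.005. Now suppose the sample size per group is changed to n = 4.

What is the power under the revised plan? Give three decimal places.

Power ≈ 0.064

With n = 4 per group: δ = d·√(n/2) = 0.91 × √(4/2) = 1.2869. Critical value z_{0.0025} = 2.807.
Revised power = Φ(δ − 2.807) + Φ(−δ − 2.807) = Φ(-1.520) + Φ(-4.094) = 0.0642 + 0.0000 = 0.0643.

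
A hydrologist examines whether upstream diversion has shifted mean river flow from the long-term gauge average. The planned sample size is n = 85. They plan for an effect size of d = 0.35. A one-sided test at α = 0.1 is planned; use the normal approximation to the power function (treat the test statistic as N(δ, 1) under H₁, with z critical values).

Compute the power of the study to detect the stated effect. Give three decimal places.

Noncentrality parameter: λ = d·√n = 0.35 × √85 = 3.2268
Critical value for a one-sided test at α = 0.1: z_α = 1.282.
Power = P(Z > 1.282 − λ) = Φ(1.945) = 0.9741.

Power ≈ 0.974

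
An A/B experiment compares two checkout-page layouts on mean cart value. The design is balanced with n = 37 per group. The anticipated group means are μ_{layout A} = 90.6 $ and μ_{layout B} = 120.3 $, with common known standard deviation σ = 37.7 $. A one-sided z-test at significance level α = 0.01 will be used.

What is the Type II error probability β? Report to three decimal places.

Standardized effect: d = |μ_{layout A} − μ_{layout B}| / σ = |90.6 − 120.3| / 37.7 = 0.7878
Noncentrality parameter: δ = d·√(n/2) = 0.7878 × √(37/2) = 3.3884
One-sided α = 0.01 → critical value z_{0.01} = 2.326.
Power = P(Z > 2.326 − δ) = Φ(1.062) = 0.8559.
Type II error: β = 1 − power = 1 − 0.8559 = 0.1441.

β ≈ 0.144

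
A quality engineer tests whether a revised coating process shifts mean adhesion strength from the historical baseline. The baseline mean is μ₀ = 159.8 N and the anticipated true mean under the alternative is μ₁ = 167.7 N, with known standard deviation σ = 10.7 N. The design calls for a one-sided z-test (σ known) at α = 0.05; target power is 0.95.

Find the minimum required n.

n = 20

Standardized effect: d = |μ₁ − μ₀| / σ = |167.7 − 159.8| / 10.7 = 0.7383
Set Φ(δ − 1.645) = 0.95; then δ − 1.645 = Φ⁻¹(0.95) = 1.645, giving δ = 3.290.
δ = d·√n ⇒ n = (δ/d)² = (3.290 / 0.7383)² = 19.85.
Rounding up, n = 20.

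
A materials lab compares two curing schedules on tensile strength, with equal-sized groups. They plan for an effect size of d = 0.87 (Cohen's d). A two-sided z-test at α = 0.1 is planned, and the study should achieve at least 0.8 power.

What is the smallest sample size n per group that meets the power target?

n = 17 per group

Set Φ(δ − 1.645) = 0.8; then δ − 1.645 = Φ⁻¹(0.8) = 0.842, giving δ = 2.486.
(Ignoring the negligible lower-tail rejection probability gives the usual closed-form inversion.)
δ = d·√(n/2) ⇒ n = 2(δ/d)² = 2 × (2.486 / 0.87)² = 16.34.
Round up to the next whole unit.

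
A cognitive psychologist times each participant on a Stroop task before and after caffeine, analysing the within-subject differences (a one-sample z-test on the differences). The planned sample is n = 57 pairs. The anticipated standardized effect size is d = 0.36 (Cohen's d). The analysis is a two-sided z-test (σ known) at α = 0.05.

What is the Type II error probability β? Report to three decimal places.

β ≈ 0.224

Noncentrality parameter: δ = d·√n = 0.36 × √57 = 2.7179
Two-sided α = 0.05 → critical value z_{0.025} = 1.960.
Power = Φ(δ − 1.960) + Φ(−δ − 1.960) = Φ(0.758) + Φ(-4.678) = 0.7758 + 0.0000 = 0.7758.
Type II error: β = 1 − power = 1 − 0.7758 = 0.2242.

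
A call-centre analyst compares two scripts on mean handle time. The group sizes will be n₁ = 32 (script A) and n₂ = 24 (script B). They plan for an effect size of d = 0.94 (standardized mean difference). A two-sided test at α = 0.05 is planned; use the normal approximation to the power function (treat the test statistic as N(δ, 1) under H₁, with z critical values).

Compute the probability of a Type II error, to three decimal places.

Noncentrality parameter: δ = d / √(1/n₁ + 1/n₂) = 0.94 / √(1/32 + 1/24) = 3.4811
Two-sided α = 0.05 → critical value z_{0.025} = 1.960.
Power = Φ(δ − 1.960) + Φ(−δ − 1.960) = Φ(1.521) + Φ(-5.441) = 0.9359 + 0.0000 = 0.9359.
Type II error: β = 1 − power = 1 − 0.9359 = 0.0641.

β ≈ 0.064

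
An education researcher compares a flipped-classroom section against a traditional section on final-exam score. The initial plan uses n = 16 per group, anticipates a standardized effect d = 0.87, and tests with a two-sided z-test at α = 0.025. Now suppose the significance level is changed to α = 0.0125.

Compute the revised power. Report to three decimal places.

Power ≈ 0.485

δ = d·√(n/2) = 0.87 × √(16/2) = 2.4607 (unchanged). New critical value: z_{0.0063} = 2.498.
Revised power = Φ(δ − 2.498) + Φ(−δ − 2.498) = Φ(-0.037) + Φ(-4.958) = 0.4853 + 0.0000 = 0.4853.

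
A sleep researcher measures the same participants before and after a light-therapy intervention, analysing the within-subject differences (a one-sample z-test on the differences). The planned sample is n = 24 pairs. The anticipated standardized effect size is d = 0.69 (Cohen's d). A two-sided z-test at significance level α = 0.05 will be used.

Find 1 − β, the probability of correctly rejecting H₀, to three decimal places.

Noncentrality parameter: δ = d·√n = 0.69 × √24 = 3.3803
Two-sided α = 0.05 → critical value z_{0.025} = 1.960.
Power = Φ(δ − 1.960) + Φ(−δ − 1.960) = Φ(1.420) + Φ(-5.340) = 0.9222 + 0.0000 = 0.9222.

Power ≈ 0.922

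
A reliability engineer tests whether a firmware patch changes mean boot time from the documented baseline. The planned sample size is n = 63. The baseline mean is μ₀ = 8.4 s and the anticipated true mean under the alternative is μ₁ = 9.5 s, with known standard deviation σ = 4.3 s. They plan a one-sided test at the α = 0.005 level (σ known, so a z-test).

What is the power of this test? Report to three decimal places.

Standardized effect: d = |μ₁ − μ₀| / σ = |9.5 − 8.4| / 4.3 = 0.2558
Noncentrality parameter: δ = d·√n = 0.2558 × √63 = 2.0305
One-sided α = 0.005 → critical value z_{0.005} = 2.576.
Power = P(Z > 2.576 − δ) = Φ(-0.545) = 0.2927.

Power ≈ 0.293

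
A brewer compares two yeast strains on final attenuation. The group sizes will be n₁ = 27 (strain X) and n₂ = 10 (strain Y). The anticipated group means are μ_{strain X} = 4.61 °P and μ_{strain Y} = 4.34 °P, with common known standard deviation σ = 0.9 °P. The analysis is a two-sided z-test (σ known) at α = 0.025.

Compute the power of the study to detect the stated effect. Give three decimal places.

Power ≈ 0.077

Standardized effect: d = |μ_{strain X} − μ_{strain Y}| / σ = |4.61 − 4.34| / 0.9 = 0.3000
Noncentrality parameter: δ = d / √(1/n₁ + 1/n₂) = 0.3000 / √(1/27 + 1/10) = 0.8104
Two-sided α = 0.025 → critical value z_{0.0125} = 2.241.
Power = Φ(δ − 2.241) + Φ(−δ − 2.241) = Φ(-1.431) + Φ(-3.052) = 0.0762 + 0.0011 = 0.0774.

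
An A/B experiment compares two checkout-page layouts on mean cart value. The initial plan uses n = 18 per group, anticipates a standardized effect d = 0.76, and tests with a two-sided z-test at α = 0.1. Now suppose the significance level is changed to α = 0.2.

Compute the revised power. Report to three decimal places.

Power ≈ 0.841

δ = d·√(n/2) = 0.76 × √(18/2) = 2.2800 (unchanged). New critical value: z_{0.1} = 1.282.
Revised power = Φ(δ − 1.282) + Φ(−δ − 1.282) = Φ(0.998) + Φ(-3.562) = 0.8410 + 0.0002 = 0.8412.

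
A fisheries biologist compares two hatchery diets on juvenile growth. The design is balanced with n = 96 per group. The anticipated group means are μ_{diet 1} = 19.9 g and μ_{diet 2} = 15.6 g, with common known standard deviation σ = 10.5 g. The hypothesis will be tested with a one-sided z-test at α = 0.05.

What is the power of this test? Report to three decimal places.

Power ≈ 0.883

Standardized effect: d = |μ_{diet 1} − μ_{diet 2}| / σ = |19.9 − 15.6| / 10.5 = 0.4095
Noncentrality parameter: δ = d·√(n/2) = 0.4095 × √(96/2) = 2.8373
One-sided α = 0.05 → critical value z_{0.05} = 1.645.
Power = P(Z > 1.645 − δ) = Φ(1.192) = 0.8834.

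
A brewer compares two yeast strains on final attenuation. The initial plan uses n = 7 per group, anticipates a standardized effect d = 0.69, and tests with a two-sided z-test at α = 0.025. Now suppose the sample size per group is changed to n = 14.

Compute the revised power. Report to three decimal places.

Power ≈ 0.339

With n = 14 per group: δ = d·√(n/2) = 0.69 × √(14/2) = 1.8256. Critical value z_{0.0125} = 2.241.
Revised power = Φ(δ − 2.241) + Φ(−δ − 2.241) = Φ(-0.416) + Φ(-4.067) = 0.3388 + 0.0000 = 0.3388.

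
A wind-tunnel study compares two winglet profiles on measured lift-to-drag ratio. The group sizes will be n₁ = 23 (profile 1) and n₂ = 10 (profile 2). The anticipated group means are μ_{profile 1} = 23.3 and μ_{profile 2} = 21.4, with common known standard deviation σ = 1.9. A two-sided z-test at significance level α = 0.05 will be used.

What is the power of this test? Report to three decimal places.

Standardized effect: d = |μ_{profile 1} − μ_{profile 2}| / σ = |23.3 − 21.4| / 1.9 = 1.0000
Noncentrality parameter: λ = d / √(1/n₁ + 1/n₂) = 1.0000 / √(1/23 + 1/10) = 2.6400
Critical value for a two-sided test at α = 0.05: z_{α/2} = 1.960.
Power = Φ(λ − 1.960) + Φ(−λ − 1.960) = Φ(0.680) + Φ(-4.600) = 0.7518 + 0.0000 = 0.7518.

Power ≈ 0.752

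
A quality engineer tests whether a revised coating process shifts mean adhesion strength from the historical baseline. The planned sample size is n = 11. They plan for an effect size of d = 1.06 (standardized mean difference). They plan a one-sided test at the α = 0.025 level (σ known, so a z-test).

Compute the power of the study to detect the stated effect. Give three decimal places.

Noncentrality parameter: δ = d·√n = 1.06 × √11 = 3.5156
One-sided α = 0.025 → critical value z_{0.025} = 1.960.
Power = P(Z > 1.960 − δ) = Φ(1.556) = 0.9401.

Power ≈ 0.940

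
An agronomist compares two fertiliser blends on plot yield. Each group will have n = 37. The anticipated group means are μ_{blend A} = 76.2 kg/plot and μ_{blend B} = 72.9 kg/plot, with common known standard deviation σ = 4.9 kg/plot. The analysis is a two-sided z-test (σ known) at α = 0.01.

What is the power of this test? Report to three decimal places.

Standardized effect: d = |μ_{blend A} − μ_{blend B}| / σ = |76.2 − 72.9| / 4.9 = 0.6735
Noncentrality parameter: δ = d·√(n/2) = 0.6735 × √(37/2) = 2.8967
Critical value for a two-sided test at α = 0.01: z_{α/2} = 2.576.
Power = Φ(δ − 2.576) + Φ(−δ − 2.576) = Φ(0.321) + Φ(-5.473) = 0.6258 + 0.0000 = 0.6258.

Power ≈ 0.626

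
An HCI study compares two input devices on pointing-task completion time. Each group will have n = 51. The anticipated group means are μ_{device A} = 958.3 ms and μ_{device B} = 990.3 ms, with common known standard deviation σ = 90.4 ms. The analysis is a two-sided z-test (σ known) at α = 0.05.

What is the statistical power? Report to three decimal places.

Standardized effect: d = |μ_{device A} − μ_{device B}| / σ = |958.3 − 990.3| / 90.4 = 0.3540
Noncentrality parameter: δ = d·√(n/2) = 0.3540 × √(51/2) = 1.7875
Two-sided α = 0.05 → critical value z_{0.025} = 1.960.
Power = Φ(δ − 1.960) + Φ(−δ − 1.960) = Φ(-0.172) + Φ(-3.747) = 0.4315 + 0.0001 = 0.4316.

Power ≈ 0.432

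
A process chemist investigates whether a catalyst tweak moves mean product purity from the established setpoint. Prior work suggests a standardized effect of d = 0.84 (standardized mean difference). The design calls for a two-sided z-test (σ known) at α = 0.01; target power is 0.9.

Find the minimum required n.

n = 22

Set Φ(δ − 2.576) = 0.9; then δ − 2.576 = Φ⁻¹(0.9) = 1.282, giving δ = 3.857.
(For δ > 0 the lower-tail rejection region contributes negligibly to power, so the one-term inversion is standard.)
δ = d·√n ⇒ n = (δ/d)² = (3.857 / 0.84)² = 21.09.
Rounding up, n = 22.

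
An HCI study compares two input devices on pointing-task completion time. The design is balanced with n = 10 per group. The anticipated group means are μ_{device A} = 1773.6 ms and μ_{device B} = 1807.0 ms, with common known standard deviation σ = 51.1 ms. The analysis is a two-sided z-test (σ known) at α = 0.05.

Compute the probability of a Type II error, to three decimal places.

β ≈ 0.691

Standardized effect: d = |μ_{device A} − μ_{device B}| / σ = |1773.6 − 1807.0| / 51.1 = 0.6536
Noncentrality parameter: δ = d·√(n/2) = 0.6536 × √(10/2) = 1.4615
Critical value for a two-sided test at α = 0.05: z_{α/2} = 1.960.
Power = Φ(δ − 1.960) + Φ(−δ − 1.960) = Φ(-0.498) + Φ(-3.422) = 0.3091 + 0.0003 = 0.3094.
Type II error: β = 1 − power = 1 − 0.3094 = 0.6906.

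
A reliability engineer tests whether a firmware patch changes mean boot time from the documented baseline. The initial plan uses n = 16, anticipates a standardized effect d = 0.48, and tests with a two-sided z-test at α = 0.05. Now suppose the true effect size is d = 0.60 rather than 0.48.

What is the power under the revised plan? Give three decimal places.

Power ≈ 0.670

With d = 0.60: δ = d·√n = 0.60 × √16 = 2.4000. Critical value z_{0.025} = 1.960.
Revised power = Φ(δ − 1.960) + Φ(−δ − 1.960) = Φ(0.440) + Φ(-4.360) = 0.6700 + 0.0000 = 0.6701.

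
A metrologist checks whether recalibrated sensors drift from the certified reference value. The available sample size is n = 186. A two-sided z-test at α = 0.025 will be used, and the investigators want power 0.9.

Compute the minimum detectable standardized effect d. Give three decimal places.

d ≈ 0.258

Need Φ(δ − 2.241) = 0.9, so δ = 2.241 + 1.282 = 3.523.
(Lower-tail contribution to power is negligible for δ > 0.)
δ = d·√n ⇒ d = δ/√n = 3.523/√186 = 0.2583.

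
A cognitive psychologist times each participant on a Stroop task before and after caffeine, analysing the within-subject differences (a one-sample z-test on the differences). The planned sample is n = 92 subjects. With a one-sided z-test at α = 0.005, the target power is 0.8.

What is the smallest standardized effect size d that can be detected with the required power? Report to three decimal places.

Need Φ(δ − 2.576) = 0.8, so δ = 2.576 + 0.842 = 3.417.
δ = d·√n ⇒ d = δ/√n = 3.417/√92 = 0.3563.

d ≈ 0.356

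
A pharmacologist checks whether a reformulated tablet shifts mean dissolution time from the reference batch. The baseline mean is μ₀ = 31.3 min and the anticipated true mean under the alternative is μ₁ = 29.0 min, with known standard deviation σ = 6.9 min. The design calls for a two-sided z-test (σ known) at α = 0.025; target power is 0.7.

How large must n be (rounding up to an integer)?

n = 69

Standardized effect: d = |μ₁ − μ₀| / σ = |29.0 − 31.3| / 6.9 = 0.3333
Set Φ(δ − 2.241) = 0.7; then δ − 2.241 = Φ⁻¹(0.7) = 0.524, giving δ = 2.766.
(For δ > 0 the lower-tail rejection region contributes negligibly to power, so the one-term inversion is standard.)
δ = d·√n ⇒ n = (δ/d)² = (2.766 / 0.3333)² = 68.85.
Round up to the next whole unit.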